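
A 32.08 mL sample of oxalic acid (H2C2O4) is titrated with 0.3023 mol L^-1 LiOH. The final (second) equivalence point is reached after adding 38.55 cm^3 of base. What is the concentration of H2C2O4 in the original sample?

0.182 M

n(LiOH) = 0.3023 x 0.03855 = 0.01165 mol.
At the final (second) equivalence point, 2 mol OH^- react per mol H2C2O4, so n(H2C2O4) = 0.01165 / 2 = 0.005827 mol.
[H2C2O4] = 0.005827 / 0.03208 L = 0.182 M.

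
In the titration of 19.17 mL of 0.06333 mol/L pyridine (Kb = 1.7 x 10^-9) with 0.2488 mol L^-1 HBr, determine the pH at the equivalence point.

3.26

n(C5H5N) = 0.06333 x 0.01917 = 0.001214 mol; V(HBr) at equivalence = 0.001214/0.2488 = 0.004880 L.
At equivalence the base is fully converted to C5H5NH+; total volume = 0.02405 L, so [C5H5NH+] = 0.001214/0.02405 = 0.05048 M.
Ka(C5H5NH+) = Kw/Kb = 1.0e-14 / 1.7 x 10^-9 = 5.88e-6.
[H^+] = sqrt(Ka x [C5H5NH+]) = sqrt(5.88e-6 x 0.05048) = 0.000545 M.
pH = -log(0.000545) = 3.26.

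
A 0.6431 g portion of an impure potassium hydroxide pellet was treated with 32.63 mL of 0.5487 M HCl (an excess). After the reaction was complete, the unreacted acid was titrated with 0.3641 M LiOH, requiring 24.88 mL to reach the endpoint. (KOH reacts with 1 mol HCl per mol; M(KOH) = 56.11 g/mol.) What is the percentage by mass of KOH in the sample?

77.2%

Total n(HCl) added = 0.5487 x 0.03263 = 0.01790 mol.
n(LiOH) used = 0.3641 x 0.02488 = 0.009059 mol, which equals the excess n(HCl).
So n(HCl) consumed by the sample = 0.01790 - 0.009059 = 0.008845 mol.
n(KOH) = 0.008845 / 1 = 0.008845 mol.
mass KOH = 0.008845 x 56.11 = 0.4963 g, so %KOH = 0.4963/0.6431 x 100 = 77.2%.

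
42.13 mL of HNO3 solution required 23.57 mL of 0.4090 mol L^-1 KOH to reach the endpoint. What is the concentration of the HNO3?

n(KOH) delivered = 0.4090 x 0.02357 = 0.009640 mol.
For a 1:1 reaction, n(HNO3) = 0.009640 mol.
[HNO3] = 0.009640 mol / 0.04213 L = 0.229 M.

0.229 M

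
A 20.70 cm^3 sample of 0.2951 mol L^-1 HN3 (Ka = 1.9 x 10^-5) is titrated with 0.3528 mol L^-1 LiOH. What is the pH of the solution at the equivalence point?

8.96

n(HN3) = 0.2951 x 0.02070 = 0.006109 mol; V(LiOH) at equivalence = 0.006109/0.3528 = 0.01731 L.
At equivalence all the acid is converted to N3-; total volume = 0.02070 + 0.01731 = 0.03801 L, so [N3-] = 0.006109/0.03801 = 0.1607 M.
Kb = Kw/Ka = 1.0e-14 / 1.9 x 10^-5 = 5.26e-10.
[OH^-] = sqrt(Kb x [N3-]) = sqrt(5.26e-10 x 0.1607) = 9.20e-6 M.
pOH = 5.04, so pH = 14.00 - 5.04 = 8.96.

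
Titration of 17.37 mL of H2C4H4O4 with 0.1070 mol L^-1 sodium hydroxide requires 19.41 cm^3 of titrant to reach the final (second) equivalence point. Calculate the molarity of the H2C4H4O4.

n(NaOH) = 0.1070 x 0.01941 = 0.002077 mol.
At the final (second) equivalence point, 2 mol OH^- react per mol H2C4H4O4, so n(H2C4H4O4) = 0.002077 / 2 = 0.001038 mol.
[H2C4H4O4] = 0.001038 / 0.01737 L = 0.0598 M.

0.0598 M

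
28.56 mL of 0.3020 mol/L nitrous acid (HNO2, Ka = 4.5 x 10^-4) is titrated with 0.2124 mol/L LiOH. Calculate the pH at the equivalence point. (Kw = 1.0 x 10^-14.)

8.22

n(HNO2) = 0.3020 x 0.02856 = 0.008625 mol; V(LiOH) at equivalence = 0.008625/0.2124 = 0.04061 L.
At equivalence all the acid is converted to NO2-; total volume = 0.02856 + 0.04061 = 0.06917 L, so [NO2-] = 0.008625/0.06917 = 0.1247 M.
Kb = Kw/Ka = 1.0e-14 / 4.5 x 10^-4 = 2.22e-11.
[OH^-] = sqrt(Kb x [NO2-]) = sqrt(2.22e-11 x 0.1247) = 1.66e-6 M.
pOH = 5.78, so pH = 14.00 - 5.78 = 8.22.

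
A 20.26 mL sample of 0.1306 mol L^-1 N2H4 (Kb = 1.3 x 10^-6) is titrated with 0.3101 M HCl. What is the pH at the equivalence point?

n(N2H4) = 0.1306 x 0.02026 = 0.002646 mol; V(HCl) at equivalence = 0.002646/0.3101 = 0.008533 L.
At equivalence the base is fully converted to N2H5+; total volume = 0.02879 L, so [N2H5+] = 0.002646/0.02879 = 0.09190 M.
Ka(N2H5+) = Kw/Kb = 1.0e-14 / 1.3 x 10^-6 = 7.69e-9.
[H^+] = sqrt(Ka x [N2H5+]) = sqrt(7.69e-9 x 0.09190) = 2.66e-5 M.
pH = -log(2.66e-5) = 4.58.

4.58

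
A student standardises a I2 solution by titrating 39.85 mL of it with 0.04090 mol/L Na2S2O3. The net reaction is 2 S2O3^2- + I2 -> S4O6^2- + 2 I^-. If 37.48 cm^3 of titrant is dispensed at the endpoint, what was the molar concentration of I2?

n(Na2S2O3) = 0.04090 x 0.03748 = 0.001533 mol.
From the balanced equation, 2 mol Na2S2O3 reacts with 1 mol I2, so n(I2) = 0.001533 x 1/2 = 0.0007665 mol.
[I2] = 0.0007665 / 0.03985 L = 0.0192 M.

0.0192 M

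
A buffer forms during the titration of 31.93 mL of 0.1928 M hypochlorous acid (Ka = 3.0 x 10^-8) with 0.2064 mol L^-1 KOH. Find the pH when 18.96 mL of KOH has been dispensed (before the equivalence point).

Initial n(HClO) = 0.1928 x 0.03193 = 0.006156 mol.
n(KOH) added = 0.2064 x 0.01896 = 0.003913 mol, converting that many moles of HClO to ClO-.
Remaining n(HClO) = 0.002243 mol; n(ClO-) = 0.003913 mol.
By Henderson-Hasselbalch, pH = pKa + log([A^-]/[HA]) = 7.52 + log(0.003913/0.002243) = 7.52 + (+0.24) = 7.76.

7.76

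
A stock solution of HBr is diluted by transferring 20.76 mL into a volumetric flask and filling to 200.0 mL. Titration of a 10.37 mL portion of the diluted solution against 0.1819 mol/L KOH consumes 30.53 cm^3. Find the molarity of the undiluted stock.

n(KOH) = 0.1819 x 0.03053 = 0.005553 mol.
n(HBr) in the aliquot = 0.005553 mol.
[diluted HBr] = 0.005553 / 0.01037 = 0.5355 M.
Dilution factor = 200.0/20.76 = 9.634, so [stock] = 0.5355 x 9.634 = 5.16 M.

5.16 M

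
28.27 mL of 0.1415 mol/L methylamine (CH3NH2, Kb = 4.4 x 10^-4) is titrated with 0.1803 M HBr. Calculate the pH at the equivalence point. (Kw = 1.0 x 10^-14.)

5.87

n(CH3NH2) = 0.1415 x 0.02827 = 0.004000 mol; V(HBr) at equivalence = 0.004000/0.1803 = 0.02219 L.
At equivalence the base is fully converted to CH3NH3+; total volume = 0.05046 L, so [CH3NH3+] = 0.004000/0.05046 = 0.07928 M.
Ka(CH3NH3+) = Kw/Kb = 1.0e-14 / 4.4 x 10^-4 = 2.27e-11.
[H^+] = sqrt(Ka x [CH3NH3+]) = sqrt(2.27e-11 x 0.07928) = 1.34e-6 M.
pH = -log(1.34e-6) = 5.87.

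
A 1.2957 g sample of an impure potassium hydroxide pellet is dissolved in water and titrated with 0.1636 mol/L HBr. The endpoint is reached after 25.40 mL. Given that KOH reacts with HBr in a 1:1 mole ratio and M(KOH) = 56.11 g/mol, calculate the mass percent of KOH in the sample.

n(HBr) = 0.1636 x 0.02540 = 0.004155 mol.
n(KOH) = 0.004155 / 1 = 0.004155 mol.
mass of KOH = 0.004155 x 56.11 = 0.2332 g.
% purity = 0.2332 / 1.2957 x 100 = 18.0%.

18.0%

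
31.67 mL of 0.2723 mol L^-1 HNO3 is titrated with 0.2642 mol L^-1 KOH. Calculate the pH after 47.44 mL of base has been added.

12.69

n(acid) = 0.2723 x 0.03167 = 0.008624 mol; n(KOH) added = 0.2642 x 0.04744 = 0.01253 mol.
Base is in excess by 0.01253 - 0.008624 = 0.003910 mol in a total volume of 0.07911 L.
[OH^-] = 0.003910/0.07911 = 0.04942 M, so pOH = 1.31 and pH = 14.00 - 1.31 = 12.69.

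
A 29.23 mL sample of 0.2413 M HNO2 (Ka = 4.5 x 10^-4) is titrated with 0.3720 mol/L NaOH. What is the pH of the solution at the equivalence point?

8.26

n(HNO2) = 0.2413 x 0.02923 = 0.007053 mol; V(NaOH) at equivalence = 0.007053/0.3720 = 0.01896 L.
At equivalence all the acid is converted to NO2-; total volume = 0.02923 + 0.01896 = 0.04819 L, so [NO2-] = 0.007053/0.04819 = 0.1464 M.
Kb = Kw/Ka = 1.0e-14 / 4.5 x 10^-4 = 2.22e-11.
[OH^-] = sqrt(Kb x [NO2-]) = sqrt(2.22e-11 x 0.1464) = 1.80e-6 M.
pOH = 5.74, so pH = 14.00 - 5.74 = 8.26.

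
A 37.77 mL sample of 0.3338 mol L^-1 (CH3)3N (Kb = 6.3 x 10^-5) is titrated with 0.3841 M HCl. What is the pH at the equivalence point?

5.27

n((CH3)3N) = 0.3338 x 0.03777 = 0.01261 mol; V(HCl) at equivalence = 0.01261/0.3841 = 0.03282 L.
At equivalence the base is fully converted to (CH3)3NH+; total volume = 0.07059 L, so [(CH3)3NH+] = 0.01261/0.07059 = 0.1786 M.
Ka((CH3)3NH+) = Kw/Kb = 1.0e-14 / 6.3 x 10^-5 = 1.59e-10.
[H^+] = sqrt(Ka x [(CH3)3NH+]) = sqrt(1.59e-10 x 0.1786) = 5.32e-6 M.
pH = -log(5.32e-6) = 5.27.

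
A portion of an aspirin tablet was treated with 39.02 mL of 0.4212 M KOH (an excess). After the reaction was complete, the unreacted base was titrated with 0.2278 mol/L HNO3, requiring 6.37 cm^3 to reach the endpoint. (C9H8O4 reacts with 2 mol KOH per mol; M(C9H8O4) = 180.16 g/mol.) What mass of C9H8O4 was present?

1.35 g

Total n(KOH) added = 0.4212 x 0.03902 = 0.01644 mol.
n(HNO3) used = 0.2278 x 0.006370 = 0.001451 mol, which equals the excess n(KOH).
So n(KOH) consumed by the sample = 0.01644 - 0.001451 = 0.01498 mol.
n(C9H8O4) = 0.01498 / 2 = 0.007492 mol.
mass = 0.007492 mol x 180.16 g/mol = 1.35 g.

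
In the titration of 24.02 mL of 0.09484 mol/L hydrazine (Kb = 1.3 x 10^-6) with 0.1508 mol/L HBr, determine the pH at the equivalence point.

n(N2H4) = 0.09484 x 0.02402 = 0.002278 mol; V(HBr) at equivalence = 0.002278/0.1508 = 0.01511 L.
At equivalence the base is fully converted to N2H5+; total volume = 0.03913 L, so [N2H5+] = 0.002278/0.03913 = 0.05822 M.
Ka(N2H5+) = Kw/Kb = 1.0e-14 / 1.3 x 10^-6 = 7.69e-9.
[H^+] = sqrt(Ka x [N2H5+]) = sqrt(7.69e-9 x 0.05822) = 2.12e-5 M.
pH = -log(2.12e-5) = 4.67.

4.67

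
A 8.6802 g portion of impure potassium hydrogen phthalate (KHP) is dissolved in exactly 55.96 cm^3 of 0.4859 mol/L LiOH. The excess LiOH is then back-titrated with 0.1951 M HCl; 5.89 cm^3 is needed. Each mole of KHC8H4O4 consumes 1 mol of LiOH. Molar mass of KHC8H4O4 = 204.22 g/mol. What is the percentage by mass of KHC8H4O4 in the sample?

61.3%

Total n(LiOH) added = 0.4859 x 0.05596 = 0.02719 mol.
n(HCl) used = 0.1951 x 0.005890 = 0.001149 mol, which equals the excess n(LiOH).
So n(LiOH) consumed by the sample = 0.02719 - 0.001149 = 0.02604 mol.
n(KHC8H4O4) = 0.02604 / 1 = 0.02604 mol.
mass KHC8H4O4 = 0.02604 x 204.22 = 5.318 g, so %KHC8H4O4 = 5.318/8.6802 x 100 = 61.3%.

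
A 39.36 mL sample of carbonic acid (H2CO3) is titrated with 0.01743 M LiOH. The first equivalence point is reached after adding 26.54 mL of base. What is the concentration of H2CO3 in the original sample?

n(LiOH) = 0.01743 x 0.02654 = 0.0004626 mol.
At the first equivalence point, 1 mol OH^- react per mol H2CO3, so n(H2CO3) = 0.0004626 / 1 = 0.0004626 mol.
[H2CO3] = 0.0004626 / 0.03936 L = 0.0118 M.

0.0118 M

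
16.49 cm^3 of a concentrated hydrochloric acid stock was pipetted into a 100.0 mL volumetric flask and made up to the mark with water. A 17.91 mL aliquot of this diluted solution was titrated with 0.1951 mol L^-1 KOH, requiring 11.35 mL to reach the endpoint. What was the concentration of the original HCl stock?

0.750 M

n(KOH) = 0.1951 x 0.01135 = 0.002214 mol.
n(HCl) in the aliquot = 0.002214 mol.
[diluted HCl] = 0.002214 / 0.01791 = 0.1236 M.
Dilution factor = 100.0/16.49 = 6.064, so [stock] = 0.1236 x 6.064 = 0.750 M.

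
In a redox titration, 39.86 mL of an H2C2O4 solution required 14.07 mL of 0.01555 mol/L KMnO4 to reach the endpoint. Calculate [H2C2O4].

0.0137 M

n(KMnO4) = 0.01555 x 0.01407 = 0.0002188 mol.
From the balanced equation, 2 mol KMnO4 reacts with 5 mol H2C2O4, so n(H2C2O4) = 0.0002188 x 5/2 = 0.0005470 mol.
[H2C2O4] = 0.0005470 / 0.03986 L = 0.0137 M.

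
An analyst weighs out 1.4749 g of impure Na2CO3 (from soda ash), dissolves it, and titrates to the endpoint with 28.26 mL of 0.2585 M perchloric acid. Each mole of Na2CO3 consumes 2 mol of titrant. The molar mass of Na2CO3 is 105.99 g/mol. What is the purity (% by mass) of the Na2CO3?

n(HClO4) = 0.2585 x 0.02826 = 0.007305 mol.
n(Na2CO3) = 0.007305 / 2 = 0.003653 mol.
mass of Na2CO3 = 0.003653 x 105.99 = 0.3871 g.
% purity = 0.3871 / 1.4749 x 100 = 26.2%.

26.2%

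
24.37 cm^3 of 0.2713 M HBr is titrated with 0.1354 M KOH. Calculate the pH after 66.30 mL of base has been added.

n(acid) = 0.2713 x 0.02437 = 0.006612 mol; n(KOH) added = 0.1354 x 0.06630 = 0.008977 mol.
Base is in excess by 0.008977 - 0.006612 = 0.002365 mol in a total volume of 0.09067 L.
[OH^-] = 0.002365/0.09067 = 0.02609 M, so pOH = 1.58 and pH = 14.00 - 1.58 = 12.42.

12.42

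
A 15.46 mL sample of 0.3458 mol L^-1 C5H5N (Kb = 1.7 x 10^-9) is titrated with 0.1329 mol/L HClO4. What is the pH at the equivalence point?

n(C5H5N) = 0.3458 x 0.01546 = 0.005346 mol; V(HClO4) at equivalence = 0.005346/0.1329 = 0.04023 L.
At equivalence the base is fully converted to C5H5NH+; total volume = 0.05569 L, so [C5H5NH+] = 0.005346/0.05569 = 0.09600 M.
Ka(C5H5NH+) = Kw/Kb = 1.0e-14 / 1.7 x 10^-9 = 5.88e-6.
[H^+] = sqrt(Ka x [C5H5NH+]) = sqrt(5.88e-6 x 0.09600) = 0.000751 M.
pH = -log(0.000751) = 3.12.

3.12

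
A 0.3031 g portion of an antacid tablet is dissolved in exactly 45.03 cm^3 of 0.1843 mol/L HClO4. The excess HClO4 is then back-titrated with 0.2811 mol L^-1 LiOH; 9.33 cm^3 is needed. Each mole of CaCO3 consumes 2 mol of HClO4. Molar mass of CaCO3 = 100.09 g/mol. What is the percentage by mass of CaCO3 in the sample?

Total n(HClO4) added = 0.1843 x 0.04503 = 0.008299 mol.
n(LiOH) used = 0.2811 x 0.009330 = 0.002623 mol, which equals the excess n(HClO4).
So n(HClO4) consumed by the sample = 0.008299 - 0.002623 = 0.005676 mol.
n(CaCO3) = 0.005676 / 2 = 0.002838 mol.
mass CaCO3 = 0.002838 x 100.09 = 0.2841 g, so %CaCO3 = 0.2841/0.3031 x 100 = 93.7%.

93.7%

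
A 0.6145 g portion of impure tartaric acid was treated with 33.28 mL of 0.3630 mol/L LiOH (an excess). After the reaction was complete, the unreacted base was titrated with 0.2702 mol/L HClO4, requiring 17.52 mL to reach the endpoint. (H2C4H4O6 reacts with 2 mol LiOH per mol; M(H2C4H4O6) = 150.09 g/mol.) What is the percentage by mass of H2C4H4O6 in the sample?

89.7%

Total n(LiOH) added = 0.3630 x 0.03328 = 0.01208 mol.
n(HClO4) used = 0.2702 x 0.01752 = 0.004734 mol, which equals the excess n(LiOH).
So n(LiOH) consumed by the sample = 0.01208 - 0.004734 = 0.007347 mol.
n(H2C4H4O6) = 0.007347 / 2 = 0.003673 mol.
mass H2C4H4O6 = 0.003673 x 150.09 = 0.5513 g, so %H2C4H4O6 = 0.5513/0.6145 x 100 = 89.7%.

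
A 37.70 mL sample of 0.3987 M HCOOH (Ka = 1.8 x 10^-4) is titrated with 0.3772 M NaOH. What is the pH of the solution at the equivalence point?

n(HCOOH) = 0.3987 x 0.03770 = 0.01503 mol; V(NaOH) at equivalence = 0.01503/0.3772 = 0.03985 L.
At equivalence all the acid is converted to HCOO-; total volume = 0.03770 + 0.03985 = 0.07755 L, so [HCOO-] = 0.01503/0.07755 = 0.1938 M.
Kb = Kw/Ka = 1.0e-14 / 1.8 x 10^-4 = 5.56e-11.
[OH^-] = sqrt(Kb x [HCOO-]) = sqrt(5.56e-11 x 0.1938) = 3.28e-6 M.
pOH = 5.48, so pH = 14.00 - 5.48 = 8.52.

8.52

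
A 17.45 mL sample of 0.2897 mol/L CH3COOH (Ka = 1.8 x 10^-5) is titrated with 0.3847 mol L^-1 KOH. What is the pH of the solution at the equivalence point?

8.98

n(CH3COOH) = 0.2897 x 0.01745 = 0.005055 mol; V(KOH) at equivalence = 0.005055/0.3847 = 0.01314 L.
At equivalence all the acid is converted to CH3COO-; total volume = 0.01745 + 0.01314 = 0.03059 L, so [CH3COO-] = 0.005055/0.03059 = 0.1653 M.
Kb = Kw/Ka = 1.0e-14 / 1.8 x 10^-5 = 5.56e-10.
[OH^-] = sqrt(Kb x [CH3COO-]) = sqrt(5.56e-10 x 0.1653) = 9.58e-6 M.
pOH = 5.02, so pH = 14.00 - 5.02 = 8.98.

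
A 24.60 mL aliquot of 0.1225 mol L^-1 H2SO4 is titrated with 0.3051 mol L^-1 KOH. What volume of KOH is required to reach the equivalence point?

n(H2SO4) = 0.1225 mol/L x 0.02460 L = 0.003014 mol.
The neutralisation is 1 H2SO4 : 2 KOH, so n(KOH) = 0.003014 x 2/1 = 0.006027 mol.
V(KOH) = 0.006027 / 0.3051 = 0.01975 L = 19.8 mL.

19.8 mL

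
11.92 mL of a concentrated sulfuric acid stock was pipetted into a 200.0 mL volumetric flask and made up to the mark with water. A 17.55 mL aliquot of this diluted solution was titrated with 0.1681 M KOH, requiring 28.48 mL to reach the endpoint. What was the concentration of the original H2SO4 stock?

n(KOH) = 0.1681 x 0.02848 = 0.004787 mol.
n(H2SO4) in the aliquot = 0.004787 x 1/2 = 0.002394 mol.
[diluted H2SO4] = 0.002394 / 0.01755 = 0.1364 M.
Dilution factor = 200.0/11.92 = 16.78, so [stock] = 0.1364 x 16.78 = 2.29 M.

2.29 M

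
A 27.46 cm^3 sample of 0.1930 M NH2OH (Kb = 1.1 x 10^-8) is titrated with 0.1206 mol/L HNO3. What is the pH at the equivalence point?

n(NH2OH) = 0.1930 x 0.02746 = 0.005300 mol; V(HNO3) at equivalence = 0.005300/0.1206 = 0.04395 L.
At equivalence the base is fully converted to NH3OH+; total volume = 0.07141 L, so [NH3OH+] = 0.005300/0.07141 = 0.07422 M.
Ka(NH3OH+) = Kw/Kb = 1.0e-14 / 1.1 x 10^-8 = 9.09e-7.
[H^+] = sqrt(Ka x [NH3OH+]) = sqrt(9.09e-7 x 0.07422) = 0.000260 M.
pH = -log(0.000260) = 3.59.

3.59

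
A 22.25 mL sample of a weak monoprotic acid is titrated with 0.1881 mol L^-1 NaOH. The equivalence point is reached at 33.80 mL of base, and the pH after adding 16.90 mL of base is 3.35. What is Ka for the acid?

4.5 x 10^-4

16.90 mL is half of the equivalence volume, so this is the half-equivalence point where [HA] = [A^-].
At half-equivalence pH = pKa, so pKa = 3.35.
Ka = 10^(-3.35) = 4.5 x 10^-4.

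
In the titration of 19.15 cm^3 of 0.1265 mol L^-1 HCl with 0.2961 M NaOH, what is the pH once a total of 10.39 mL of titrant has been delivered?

n(acid) = 0.1265 x 0.01915 = 0.002422 mol; n(NaOH) added = 0.2961 x 0.01039 = 0.003076 mol.
Base is in excess by 0.003076 - 0.002422 = 0.0006540 mol in a total volume of 0.02954 L.
[OH^-] = 0.0006540/0.02954 = 0.02214 M, so pOH = 1.65 and pH = 14.00 - 1.65 = 12.35.

12.35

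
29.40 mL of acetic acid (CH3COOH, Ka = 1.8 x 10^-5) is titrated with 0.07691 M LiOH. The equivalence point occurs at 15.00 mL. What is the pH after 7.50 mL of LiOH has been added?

4.74

7.50 mL is exactly half the equivalence volume (15.00/2), i.e. the half-equivalence point.
There, n(HA) = n(A^-), so pH = pKa = -log(1.8 x 10^-5) = 4.74.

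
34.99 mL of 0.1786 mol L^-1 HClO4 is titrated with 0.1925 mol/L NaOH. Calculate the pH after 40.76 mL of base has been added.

12.32

n(acid) = 0.1786 x 0.03499 = 0.006249 mol; n(NaOH) added = 0.1925 x 0.04076 = 0.007846 mol.
Base is in excess by 0.007846 - 0.006249 = 0.001597 mol in a total volume of 0.07575 L.
[OH^-] = 0.001597/0.07575 = 0.02108 M, so pOH = 1.68 and pH = 14.00 - 1.68 = 12.32.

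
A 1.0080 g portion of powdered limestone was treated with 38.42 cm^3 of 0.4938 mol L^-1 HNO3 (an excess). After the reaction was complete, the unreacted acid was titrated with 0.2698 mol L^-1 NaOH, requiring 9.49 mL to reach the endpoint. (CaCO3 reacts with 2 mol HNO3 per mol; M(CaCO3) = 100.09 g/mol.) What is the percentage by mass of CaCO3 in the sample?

81.5%

Total n(HNO3) added = 0.4938 x 0.03842 = 0.01897 mol.
n(NaOH) used = 0.2698 x 0.009490 = 0.002560 mol, which equals the excess n(HNO3).
So n(HNO3) consumed by the sample = 0.01897 - 0.002560 = 0.01641 mol.
n(CaCO3) = 0.01641 / 2 = 0.008206 mol.
mass CaCO3 = 0.008206 x 100.09 = 0.8213 g, so %CaCO3 = 0.8213/1.0080 x 100 = 81.5%.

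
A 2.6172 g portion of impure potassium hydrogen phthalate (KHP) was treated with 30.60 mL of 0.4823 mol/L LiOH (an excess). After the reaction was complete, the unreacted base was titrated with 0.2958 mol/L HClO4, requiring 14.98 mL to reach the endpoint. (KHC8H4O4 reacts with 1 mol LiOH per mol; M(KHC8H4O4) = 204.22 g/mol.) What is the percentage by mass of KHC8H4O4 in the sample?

80.6%

Total n(LiOH) added = 0.4823 x 0.03060 = 0.01476 mol.
n(HClO4) used = 0.2958 x 0.01498 = 0.004431 mol, which equals the excess n(LiOH).
So n(LiOH) consumed by the sample = 0.01476 - 0.004431 = 0.01033 mol.
n(KHC8H4O4) = 0.01033 / 1 = 0.01033 mol.
mass KHC8H4O4 = 0.01033 x 204.22 = 2.109 g, so %KHC8H4O4 = 2.109/2.6172 x 100 = 80.6%.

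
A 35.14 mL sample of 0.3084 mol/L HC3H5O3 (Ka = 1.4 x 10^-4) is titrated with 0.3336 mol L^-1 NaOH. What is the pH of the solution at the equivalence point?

8.53

n(HC3H5O3) = 0.3084 x 0.03514 = 0.01084 mol; V(NaOH) at equivalence = 0.01084/0.3336 = 0.03249 L.
At equivalence all the acid is converted to C3H5O3-; total volume = 0.03514 + 0.03249 = 0.06763 L, so [C3H5O3-] = 0.01084/0.06763 = 0.1603 M.
Kb = Kw/Ka = 1.0e-14 / 1.4 x 10^-4 = 7.14e-11.
[OH^-] = sqrt(Kb x [C3H5O3-]) = sqrt(7.14e-11 x 0.1603) = 3.38e-6 M.
pOH = 5.47, so pH = 14.00 - 5.47 = 8.53.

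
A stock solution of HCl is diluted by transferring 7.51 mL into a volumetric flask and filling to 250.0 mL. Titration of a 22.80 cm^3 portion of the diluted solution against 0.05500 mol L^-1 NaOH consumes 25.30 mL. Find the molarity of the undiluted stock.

n(NaOH) = 0.05500 x 0.02530 = 0.001391 mol.
n(HCl) in the aliquot = 0.001391 mol.
[diluted HCl] = 0.001391 / 0.02280 = 0.06103 M.
Dilution factor = 250.0/7.510 = 33.29, so [stock] = 0.06103 x 33.29 = 2.03 M.

2.03 M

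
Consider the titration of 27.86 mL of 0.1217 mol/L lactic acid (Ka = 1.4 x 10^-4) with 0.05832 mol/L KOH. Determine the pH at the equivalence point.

n(HC3H5O3) = 0.1217 x 0.02786 = 0.003391 mol; V(KOH) at equivalence = 0.003391/0.05832 = 0.05814 L.
At equivalence all the acid is converted to C3H5O3-; total volume = 0.02786 + 0.05814 = 0.08600 L, so [C3H5O3-] = 0.003391/0.08600 = 0.03943 M.
Kb = Kw/Ka = 1.0e-14 / 1.4 x 10^-4 = 7.14e-11.
[OH^-] = sqrt(Kb x [C3H5O3-]) = sqrt(7.14e-11 x 0.03943) = 1.68e-6 M.
pOH = 5.78, so pH = 14.00 - 5.78 = 8.22.

8.22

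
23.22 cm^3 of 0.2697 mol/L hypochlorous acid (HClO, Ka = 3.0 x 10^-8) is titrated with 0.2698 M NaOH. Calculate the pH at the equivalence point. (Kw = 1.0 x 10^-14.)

n(HClO) = 0.2697 x 0.02322 = 0.006262 mol; V(NaOH) at equivalence = 0.006262/0.2698 = 0.02321 L.
At equivalence all the acid is converted to ClO-; total volume = 0.02322 + 0.02321 = 0.04643 L, so [ClO-] = 0.006262/0.04643 = 0.1349 M.
Kb = Kw/Ka = 1.0e-14 / 3.0 x 10^-8 = 3.33e-7.
[OH^-] = sqrt(Kb x [ClO-]) = sqrt(3.33e-7 x 0.1349) = 0.000212 M.
pOH = 3.67, so pH = 14.00 - 3.67 = 10.33.

10.33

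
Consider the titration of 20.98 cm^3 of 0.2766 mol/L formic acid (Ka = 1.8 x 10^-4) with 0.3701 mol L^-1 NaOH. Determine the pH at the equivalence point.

n(HCOOH) = 0.2766 x 0.02098 = 0.005803 mol; V(NaOH) at equivalence = 0.005803/0.3701 = 0.01568 L.
At equivalence all the acid is converted to HCOO-; total volume = 0.02098 + 0.01568 = 0.03666 L, so [HCOO-] = 0.005803/0.03666 = 0.1583 M.
Kb = Kw/Ka = 1.0e-14 / 1.8 x 10^-4 = 5.56e-11.
[OH^-] = sqrt(Kb x [HCOO-]) = sqrt(5.56e-11 x 0.1583) = 2.97e-6 M.
pOH = 5.53, so pH = 14.00 - 5.53 = 8.47.

8.47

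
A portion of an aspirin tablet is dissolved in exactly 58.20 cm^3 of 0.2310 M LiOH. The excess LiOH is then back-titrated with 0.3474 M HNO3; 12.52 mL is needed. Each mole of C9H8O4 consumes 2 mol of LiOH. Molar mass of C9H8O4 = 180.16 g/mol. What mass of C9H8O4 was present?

Total n(LiOH) added = 0.2310 x 0.05820 = 0.01344 mol.
n(HNO3) used = 0.3474 x 0.01252 = 0.004349 mol, which equals the excess n(LiOH).
So n(LiOH) consumed by the sample = 0.01344 - 0.004349 = 0.009095 mol.
n(C9H8O4) = 0.009095 / 2 = 0.004547 mol.
mass = 0.004547 mol x 180.16 g/mol = 0.819 g.

0.819 g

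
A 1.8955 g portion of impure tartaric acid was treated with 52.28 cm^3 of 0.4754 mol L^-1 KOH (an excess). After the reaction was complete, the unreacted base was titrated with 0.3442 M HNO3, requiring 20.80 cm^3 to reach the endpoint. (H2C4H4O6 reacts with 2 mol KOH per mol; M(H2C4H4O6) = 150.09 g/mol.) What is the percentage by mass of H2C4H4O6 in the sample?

Total n(KOH) added = 0.4754 x 0.05228 = 0.02485 mol.
n(HNO3) used = 0.3442 x 0.02080 = 0.007159 mol, which equals the excess n(KOH).
So n(KOH) consumed by the sample = 0.02485 - 0.007159 = 0.01769 mol.
n(H2C4H4O6) = 0.01769 / 2 = 0.008847 mol.
mass H2C4H4O6 = 0.008847 x 150.09 = 1.328 g, so %H2C4H4O6 = 1.328/1.8955 x 100 = 70.1%.

70.1%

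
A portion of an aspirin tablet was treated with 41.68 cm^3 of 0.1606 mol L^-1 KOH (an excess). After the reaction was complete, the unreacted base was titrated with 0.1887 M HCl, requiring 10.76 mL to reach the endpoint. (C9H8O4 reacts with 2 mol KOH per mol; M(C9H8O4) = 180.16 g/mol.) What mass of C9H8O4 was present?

Total n(KOH) added = 0.1606 x 0.04168 = 0.006694 mol.
n(HCl) used = 0.1887 x 0.01076 = 0.002030 mol, which equals the excess n(KOH).
So n(KOH) consumed by the sample = 0.006694 - 0.002030 = 0.004663 mol.
n(C9H8O4) = 0.004663 / 2 = 0.002332 mol.
mass = 0.002332 mol x 180.16 g/mol = 0.420 g.

0.420 g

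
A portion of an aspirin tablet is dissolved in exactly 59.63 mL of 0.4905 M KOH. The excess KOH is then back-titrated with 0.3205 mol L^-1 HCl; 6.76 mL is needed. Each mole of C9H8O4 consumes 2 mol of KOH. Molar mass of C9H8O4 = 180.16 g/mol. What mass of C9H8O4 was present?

Total n(KOH) added = 0.4905 x 0.05963 = 0.02925 mol.
n(HCl) used = 0.3205 x 0.006760 = 0.002167 mol, which equals the excess n(KOH).
So n(KOH) consumed by the sample = 0.02925 - 0.002167 = 0.02708 mol.
n(C9H8O4) = 0.02708 / 2 = 0.01354 mol.
mass = 0.01354 mol x 180.16 g/mol = 2.44 g.

2.44 g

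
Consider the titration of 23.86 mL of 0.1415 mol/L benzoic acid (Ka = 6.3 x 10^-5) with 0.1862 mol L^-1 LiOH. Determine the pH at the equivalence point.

n(C6H5COOH) = 0.1415 x 0.02386 = 0.003376 mol; V(LiOH) at equivalence = 0.003376/0.1862 = 0.01813 L.
At equivalence all the acid is converted to C6H5COO-; total volume = 0.02386 + 0.01813 = 0.04199 L, so [C6H5COO-] = 0.003376/0.04199 = 0.08040 M.
Kb = Kw/Ka = 1.0e-14 / 6.3 x 10^-5 = 1.59e-10.
[OH^-] = sqrt(Kb x [C6H5COO-]) = sqrt(1.59e-10 x 0.08040) = 3.57e-6 M.
pOH = 5.45, so pH = 14.00 - 5.45 = 8.55.

8.55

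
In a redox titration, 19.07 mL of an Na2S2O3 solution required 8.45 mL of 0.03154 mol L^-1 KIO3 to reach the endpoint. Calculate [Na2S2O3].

0.0839 M

n(KIO3) = 0.03154 x 0.008450 = 0.0002665 mol.
From the balanced equation, 1 mol KIO3 reacts with 6 mol Na2S2O3, so n(Na2S2O3) = 0.0002665 x 6/1 = 0.001599 mol.
[Na2S2O3] = 0.001599 / 0.01907 L = 0.0839 M.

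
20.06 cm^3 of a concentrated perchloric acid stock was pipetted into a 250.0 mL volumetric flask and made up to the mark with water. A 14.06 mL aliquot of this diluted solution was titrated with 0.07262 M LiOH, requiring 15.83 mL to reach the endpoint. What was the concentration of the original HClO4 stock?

n(LiOH) = 0.07262 x 0.01583 = 0.001150 mol.
n(HClO4) in the aliquot = 0.001150 mol.
[diluted HClO4] = 0.001150 / 0.01406 = 0.08176 M.
Dilution factor = 250.0/20.06 = 12.46, so [stock] = 0.08176 x 12.46 = 1.02 M.

1.02 M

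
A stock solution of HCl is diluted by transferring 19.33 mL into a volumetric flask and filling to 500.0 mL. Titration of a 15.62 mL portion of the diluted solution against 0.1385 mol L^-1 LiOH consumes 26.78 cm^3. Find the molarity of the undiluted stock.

6.14 M

n(LiOH) = 0.1385 x 0.02678 = 0.003709 mol.
n(HCl) in the aliquot = 0.003709 mol.
[diluted HCl] = 0.003709 / 0.01562 = 0.2375 M.
Dilution factor = 500.0/19.33 = 25.87, so [stock] = 0.2375 x 25.87 = 6.14 M.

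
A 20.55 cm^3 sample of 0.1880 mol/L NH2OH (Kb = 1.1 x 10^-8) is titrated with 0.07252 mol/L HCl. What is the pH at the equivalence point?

n(NH2OH) = 0.1880 x 0.02055 = 0.003863 mol; V(HCl) at equivalence = 0.003863/0.07252 = 0.05327 L.
At equivalence the base is fully converted to NH3OH+; total volume = 0.07382 L, so [NH3OH+] = 0.003863/0.07382 = 0.05233 M.
Ka(NH3OH+) = Kw/Kb = 1.0e-14 / 1.1 x 10^-8 = 9.09e-7.
[H^+] = sqrt(Ka x [NH3OH+]) = sqrt(9.09e-7 x 0.05233) = 0.000218 M.
pH = -log(0.000218) = 3.66.

3.66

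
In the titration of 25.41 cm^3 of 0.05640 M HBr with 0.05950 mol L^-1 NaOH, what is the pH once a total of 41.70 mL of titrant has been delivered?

12.19

n(acid) = 0.05640 x 0.02541 = 0.001433 mol; n(NaOH) added = 0.05950 x 0.04170 = 0.002481 mol.
Base is in excess by 0.002481 - 0.001433 = 0.001048 mol in a total volume of 0.06711 L.
[OH^-] = 0.001048/0.06711 = 0.01562 M, so pOH = 1.81 and pH = 14.00 - 1.81 = 12.19.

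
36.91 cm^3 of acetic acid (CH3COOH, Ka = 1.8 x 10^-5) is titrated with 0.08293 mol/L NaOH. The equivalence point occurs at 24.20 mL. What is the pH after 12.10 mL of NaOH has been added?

4.74

12.10 mL is exactly half the equivalence volume (24.20/2), i.e. the half-equivalence point.
There, n(HA) = n(A^-), so pH = pKa = -log(1.8 x 10^-5) = 4.74.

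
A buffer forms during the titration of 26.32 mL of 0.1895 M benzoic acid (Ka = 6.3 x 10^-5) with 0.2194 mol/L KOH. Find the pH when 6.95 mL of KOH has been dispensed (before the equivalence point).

Initial n(C6H5COOH) = 0.1895 x 0.02632 = 0.004988 mol.
n(KOH) added = 0.2194 x 0.006950 = 0.001525 mol, converting that many moles of C6H5COOH to C6H5COO-.
Remaining n(C6H5COOH) = 0.003463 mol; n(C6H5COO-) = 0.001525 mol.
By Henderson-Hasselbalch, pH = pKa + log([A^-]/[HA]) = 4.20 + log(0.001525/0.003463) = 4.20 + (-0.36) = 3.84.

3.84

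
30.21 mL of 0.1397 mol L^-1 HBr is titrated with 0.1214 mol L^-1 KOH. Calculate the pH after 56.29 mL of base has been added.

12.48

n(acid) = 0.1397 x 0.03021 = 0.004220 mol; n(KOH) added = 0.1214 x 0.05629 = 0.006834 mol.
Base is in excess by 0.006834 - 0.004220 = 0.002613 mol in a total volume of 0.08650 L.
[OH^-] = 0.002613/0.08650 = 0.03021 M, so pOH = 1.52 and pH = 14.00 - 1.52 = 12.48.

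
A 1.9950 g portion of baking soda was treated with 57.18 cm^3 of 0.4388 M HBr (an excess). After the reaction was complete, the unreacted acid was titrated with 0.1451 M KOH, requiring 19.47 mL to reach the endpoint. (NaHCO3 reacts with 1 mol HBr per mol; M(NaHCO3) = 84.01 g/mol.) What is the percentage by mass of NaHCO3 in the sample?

Total n(HBr) added = 0.4388 x 0.05718 = 0.02509 mol.
n(KOH) used = 0.1451 x 0.01947 = 0.002825 mol, which equals the excess n(HBr).
So n(HBr) consumed by the sample = 0.02509 - 0.002825 = 0.02227 mol.
n(NaHCO3) = 0.02227 / 1 = 0.02227 mol.
mass NaHCO3 = 0.02227 x 84.01 = 1.871 g, so %NaHCO3 = 1.871/1.9950 x 100 = 93.8%.

93.8%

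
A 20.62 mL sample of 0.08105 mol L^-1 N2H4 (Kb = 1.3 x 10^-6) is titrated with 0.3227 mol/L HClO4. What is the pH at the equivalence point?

n(N2H4) = 0.08105 x 0.02062 = 0.001671 mol; V(HClO4) at equivalence = 0.001671/0.3227 = 0.005179 L.
At equivalence the base is fully converted to N2H5+; total volume = 0.02580 L, so [N2H5+] = 0.001671/0.02580 = 0.06478 M.
Ka(N2H5+) = Kw/Kb = 1.0e-14 / 1.3 x 10^-6 = 7.69e-9.
[H^+] = sqrt(Ka x [N2H5+]) = sqrt(7.69e-9 x 0.06478) = 2.23e-5 M.
pH = -log(2.23e-5) = 4.65.

4.65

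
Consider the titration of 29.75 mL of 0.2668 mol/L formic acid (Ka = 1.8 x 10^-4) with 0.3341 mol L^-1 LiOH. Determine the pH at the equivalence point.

8.46

n(HCOOH) = 0.2668 x 0.02975 = 0.007937 mol; V(LiOH) at equivalence = 0.007937/0.3341 = 0.02376 L.
At equivalence all the acid is converted to HCOO-; total volume = 0.02975 + 0.02376 = 0.05351 L, so [HCOO-] = 0.007937/0.05351 = 0.1483 M.
Kb = Kw/Ka = 1.0e-14 / 1.8 x 10^-4 = 5.56e-11.
[OH^-] = sqrt(Kb x [HCOO-]) = sqrt(5.56e-11 x 0.1483) = 2.87e-6 M.
pOH = 5.54, so pH = 14.00 - 5.54 = 8.46.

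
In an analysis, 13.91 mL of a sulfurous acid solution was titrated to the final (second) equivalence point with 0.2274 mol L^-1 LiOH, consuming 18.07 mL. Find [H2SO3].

0.148 M

n(LiOH) = 0.2274 x 0.01807 = 0.004109 mol.
At the final (second) equivalence point, 2 mol OH^- react per mol H2SO3, so n(H2SO3) = 0.004109 / 2 = 0.002055 mol.
[H2SO3] = 0.002055 / 0.01391 L = 0.148 M.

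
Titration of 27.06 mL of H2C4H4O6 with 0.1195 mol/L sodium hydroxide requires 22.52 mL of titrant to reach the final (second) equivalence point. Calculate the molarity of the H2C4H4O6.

n(NaOH) = 0.1195 x 0.02252 = 0.002691 mol.
At the final (second) equivalence point, 2 mol OH^- react per mol H2C4H4O6, so n(H2C4H4O6) = 0.002691 / 2 = 0.001346 mol.
[H2C4H4O6] = 0.001346 / 0.02706 L = 0.0497 M.

0.0497 M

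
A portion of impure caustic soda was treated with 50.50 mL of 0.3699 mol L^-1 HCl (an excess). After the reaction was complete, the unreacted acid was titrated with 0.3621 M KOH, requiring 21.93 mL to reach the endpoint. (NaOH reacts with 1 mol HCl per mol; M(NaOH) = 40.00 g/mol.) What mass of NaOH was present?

Total n(HCl) added = 0.3699 x 0.05050 = 0.01868 mol.
n(KOH) used = 0.3621 x 0.02193 = 0.007941 mol, which equals the excess n(HCl).
So n(HCl) consumed by the sample = 0.01868 - 0.007941 = 0.01074 mol.
n(NaOH) = 0.01074 / 1 = 0.01074 mol.
mass = 0.01074 mol x 40.00 g/mol = 0.430 g.

0.430 g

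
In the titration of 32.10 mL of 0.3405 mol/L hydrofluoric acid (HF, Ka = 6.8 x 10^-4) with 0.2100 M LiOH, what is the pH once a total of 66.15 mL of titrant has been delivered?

12.48

n(acid) = 0.3405 x 0.03210 = 0.01093 mol; n(LiOH) added = 0.2100 x 0.06615 = 0.01389 mol.
Base is in excess by 0.01389 - 0.01093 = 0.002961 mol in a total volume of 0.09825 L.
[OH^-] = 0.002961/0.09825 = 0.03014 M, so pOH = 1.52 and pH = 14.00 - 1.52 = 12.48.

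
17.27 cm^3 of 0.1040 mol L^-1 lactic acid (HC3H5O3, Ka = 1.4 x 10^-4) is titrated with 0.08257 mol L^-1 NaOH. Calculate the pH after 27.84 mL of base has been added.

n(acid) = 0.1040 x 0.01727 = 0.001796 mol; n(NaOH) added = 0.08257 x 0.02784 = 0.002299 mol.
Base is in excess by 0.002299 - 0.001796 = 0.0005027 mol in a total volume of 0.04511 L.
[OH^-] = 0.0005027/0.04511 = 0.01114 M, so pOH = 1.95 and pH = 14.00 - 1.95 = 12.05.

12.05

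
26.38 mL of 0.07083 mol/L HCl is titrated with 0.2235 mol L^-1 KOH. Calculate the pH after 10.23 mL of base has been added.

12.06

n(acid) = 0.07083 x 0.02638 = 0.001868 mol; n(KOH) added = 0.2235 x 0.01023 = 0.002286 mol.
Base is in excess by 0.002286 - 0.001868 = 0.0004179 mol in a total volume of 0.03661 L.
[OH^-] = 0.0004179/0.03661 = 0.01142 M, so pOH = 1.94 and pH = 14.00 - 1.94 = 12.06.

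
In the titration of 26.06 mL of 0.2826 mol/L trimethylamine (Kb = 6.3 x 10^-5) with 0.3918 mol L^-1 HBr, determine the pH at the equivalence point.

n((CH3)3N) = 0.2826 x 0.02606 = 0.007365 mol; V(HBr) at equivalence = 0.007365/0.3918 = 0.01880 L.
At equivalence the base is fully converted to (CH3)3NH+; total volume = 0.04486 L, so [(CH3)3NH+] = 0.007365/0.04486 = 0.1642 M.
Ka((CH3)3NH+) = Kw/Kb = 1.0e-14 / 6.3 x 10^-5 = 1.59e-10.
[H^+] = sqrt(Ka x [(CH3)3NH+]) = sqrt(1.59e-10 x 0.1642) = 5.10e-6 M.
pH = -log(5.10e-6) = 5.29.

5.29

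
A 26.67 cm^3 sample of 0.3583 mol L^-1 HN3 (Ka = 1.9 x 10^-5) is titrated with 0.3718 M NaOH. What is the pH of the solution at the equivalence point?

8.99

n(HN3) = 0.3583 x 0.02667 = 0.009556 mol; V(NaOH) at equivalence = 0.009556/0.3718 = 0.02570 L.
At equivalence all the acid is converted to N3-; total volume = 0.02667 + 0.02570 = 0.05237 L, so [N3-] = 0.009556/0.05237 = 0.1825 M.
Kb = Kw/Ka = 1.0e-14 / 1.9 x 10^-5 = 5.26e-10.
[OH^-] = sqrt(Kb x [N3-]) = sqrt(5.26e-10 x 0.1825) = 9.80e-6 M.
pOH = 5.01, so pH = 14.00 - 5.01 = 8.99.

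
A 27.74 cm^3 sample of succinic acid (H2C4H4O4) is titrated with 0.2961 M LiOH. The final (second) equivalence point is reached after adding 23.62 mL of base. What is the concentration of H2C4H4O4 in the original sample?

n(LiOH) = 0.2961 x 0.02362 = 0.006994 mol.
At the final (second) equivalence point, 2 mol OH^- react per mol H2C4H4O4, so n(H2C4H4O4) = 0.006994 / 2 = 0.003497 mol.
[H2C4H4O4] = 0.003497 / 0.02774 L = 0.126 M.

0.126 M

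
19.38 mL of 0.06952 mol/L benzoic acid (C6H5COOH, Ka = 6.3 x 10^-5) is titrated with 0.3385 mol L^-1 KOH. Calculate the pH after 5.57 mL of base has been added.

n(acid) = 0.06952 x 0.01938 = 0.001347 mol; n(KOH) added = 0.3385 x 0.005570 = 0.001885 mol.
Base is in excess by 0.001885 - 0.001347 = 0.0005381 mol in a total volume of 0.02495 L.
[OH^-] = 0.0005381/0.02495 = 0.02157 M, so pOH = 1.67 and pH = 14.00 - 1.67 = 12.33.

12.33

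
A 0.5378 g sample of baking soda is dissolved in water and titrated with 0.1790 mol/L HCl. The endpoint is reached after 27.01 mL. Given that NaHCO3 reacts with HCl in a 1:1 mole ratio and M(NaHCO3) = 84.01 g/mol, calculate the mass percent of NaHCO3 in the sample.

n(HCl) = 0.1790 x 0.02701 = 0.004835 mol.
n(NaHCO3) = 0.004835 / 1 = 0.004835 mol.
mass of NaHCO3 = 0.004835 x 84.01 = 0.4062 g.
% purity = 0.4062 / 0.5378 x 100 = 75.5%.

75.5%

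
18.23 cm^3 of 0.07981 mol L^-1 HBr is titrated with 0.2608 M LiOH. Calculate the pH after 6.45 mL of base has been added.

n(acid) = 0.07981 x 0.01823 = 0.001455 mol; n(LiOH) added = 0.2608 x 0.006450 = 0.001682 mol.
Base is in excess by 0.001682 - 0.001455 = 0.0002272 mol in a total volume of 0.02468 L.
[OH^-] = 0.0002272/0.02468 = 0.009207 M, so pOH = 2.04 and pH = 14.00 - 2.04 = 11.96.

11.96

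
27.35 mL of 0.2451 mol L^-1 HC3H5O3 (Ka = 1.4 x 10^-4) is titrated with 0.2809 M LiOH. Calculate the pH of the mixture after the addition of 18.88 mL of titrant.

4.43

Initial n(HC3H5O3) = 0.2451 x 0.02735 = 0.006703 mol.
n(LiOH) added = 0.2809 x 0.01888 = 0.005303 mol, converting that many moles of HC3H5O3 to C3H5O3-.
Remaining n(HC3H5O3) = 0.001400 mol; n(C3H5O3-) = 0.005303 mol.
By Henderson-Hasselbalch, pH = pKa + log([A^-]/[HA]) = 3.85 + log(0.005303/0.001400) = 3.85 + (+0.58) = 4.43.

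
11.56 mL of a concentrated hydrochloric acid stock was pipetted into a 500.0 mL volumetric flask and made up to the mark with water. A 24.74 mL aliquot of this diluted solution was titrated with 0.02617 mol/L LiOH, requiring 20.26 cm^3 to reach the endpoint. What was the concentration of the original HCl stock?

0.927 M

n(LiOH) = 0.02617 x 0.02026 = 0.0005302 mol.
n(HCl) in the aliquot = 0.0005302 mol.
[diluted HCl] = 0.0005302 / 0.02474 = 0.02143 M.
Dilution factor = 500.0/11.56 = 43.25, so [stock] = 0.02143 x 43.25 = 0.927 M.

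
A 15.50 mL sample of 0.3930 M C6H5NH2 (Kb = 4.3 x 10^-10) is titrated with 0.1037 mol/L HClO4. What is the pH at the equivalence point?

2.86

n(C6H5NH2) = 0.3930 x 0.01550 = 0.006091 mol; V(HClO4) at equivalence = 0.006091/0.1037 = 0.05874 L.
At equivalence the base is fully converted to C6H5NH3+; total volume = 0.07424 L, so [C6H5NH3+] = 0.006091/0.07424 = 0.08205 M.
Ka(C6H5NH3+) = Kw/Kb = 1.0e-14 / 4.3 x 10^-10 = 2.33e-5.
[H^+] = sqrt(Ka x [C6H5NH3+]) = sqrt(2.33e-5 x 0.08205) = 0.00138 M.
pH = -log(0.00138) = 2.86.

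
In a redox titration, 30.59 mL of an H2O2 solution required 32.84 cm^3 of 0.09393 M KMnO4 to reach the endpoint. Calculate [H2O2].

n(KMnO4) = 0.09393 x 0.03284 = 0.003085 mol.
From the balanced equation, 2 mol KMnO4 reacts with 5 mol H2O2, so n(H2O2) = 0.003085 x 5/2 = 0.007712 mol.
[H2O2] = 0.007712 / 0.03059 L = 0.252 M.

0.252 M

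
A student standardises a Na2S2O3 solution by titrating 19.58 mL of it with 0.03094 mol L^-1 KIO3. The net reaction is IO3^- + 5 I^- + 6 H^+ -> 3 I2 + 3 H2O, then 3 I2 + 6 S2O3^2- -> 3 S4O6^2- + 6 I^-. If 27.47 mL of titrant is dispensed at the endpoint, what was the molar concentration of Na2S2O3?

0.260 M

n(KIO3) = 0.03094 x 0.02747 = 0.0008499 mol.
From the balanced equation, 1 mol KIO3 reacts with 6 mol Na2S2O3, so n(Na2S2O3) = 0.0008499 x 6/1 = 0.005100 mol.
[Na2S2O3] = 0.005100 / 0.01958 L = 0.260 M.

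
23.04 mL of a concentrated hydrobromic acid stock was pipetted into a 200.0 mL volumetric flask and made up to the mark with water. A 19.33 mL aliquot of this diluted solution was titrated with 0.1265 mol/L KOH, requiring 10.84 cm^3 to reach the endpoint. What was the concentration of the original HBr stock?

0.616 M

n(KOH) = 0.1265 x 0.01084 = 0.001371 mol.
n(HBr) in the aliquot = 0.001371 mol.
[diluted HBr] = 0.001371 / 0.01933 = 0.07094 M.
Dilution factor = 200.0/23.04 = 8.681, so [stock] = 0.07094 x 8.681 = 0.616 M.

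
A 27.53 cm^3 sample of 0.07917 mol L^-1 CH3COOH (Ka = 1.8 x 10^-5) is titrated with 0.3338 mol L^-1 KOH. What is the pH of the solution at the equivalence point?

n(CH3COOH) = 0.07917 x 0.02753 = 0.002180 mol; V(KOH) at equivalence = 0.002180/0.3338 = 0.006530 L.
At equivalence all the acid is converted to CH3COO-; total volume = 0.02753 + 0.006530 = 0.03406 L, so [CH3COO-] = 0.002180/0.03406 = 0.06399 M.
Kb = Kw/Ka = 1.0e-14 / 1.8 x 10^-5 = 5.56e-10.
[OH^-] = sqrt(Kb x [CH3COO-]) = sqrt(5.56e-10 x 0.06399) = 5.96e-6 M.
pOH = 5.22, so pH = 14.00 - 5.22 = 8.78.

8.78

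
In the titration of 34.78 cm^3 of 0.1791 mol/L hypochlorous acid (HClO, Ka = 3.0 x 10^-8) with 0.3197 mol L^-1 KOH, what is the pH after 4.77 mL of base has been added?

Initial n(HClO) = 0.1791 x 0.03478 = 0.006229 mol.
n(KOH) added = 0.3197 x 0.004770 = 0.001525 mol, converting that many moles of HClO to ClO-.
Remaining n(HClO) = 0.004704 mol; n(ClO-) = 0.001525 mol.
By Henderson-Hasselbalch, pH = pKa + log([A^-]/[HA]) = 7.52 + log(0.001525/0.004704) = 7.52 + (-0.49) = 7.03.

7.03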